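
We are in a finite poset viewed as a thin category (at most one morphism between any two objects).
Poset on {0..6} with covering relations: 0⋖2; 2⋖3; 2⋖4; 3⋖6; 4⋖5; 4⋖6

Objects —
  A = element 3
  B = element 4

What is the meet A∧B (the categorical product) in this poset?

Common predecessors of 3,4: {0,2}
  0 ⊑ 2
  2 ⊑ 2
glb = 2

Answer: A∧B = 2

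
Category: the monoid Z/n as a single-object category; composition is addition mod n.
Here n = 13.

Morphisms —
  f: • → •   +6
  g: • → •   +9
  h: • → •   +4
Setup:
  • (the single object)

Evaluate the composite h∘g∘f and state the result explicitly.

  0 +6≡6 +9≡2 +4≡6  (mod 13)
composite: +6

Answer: +6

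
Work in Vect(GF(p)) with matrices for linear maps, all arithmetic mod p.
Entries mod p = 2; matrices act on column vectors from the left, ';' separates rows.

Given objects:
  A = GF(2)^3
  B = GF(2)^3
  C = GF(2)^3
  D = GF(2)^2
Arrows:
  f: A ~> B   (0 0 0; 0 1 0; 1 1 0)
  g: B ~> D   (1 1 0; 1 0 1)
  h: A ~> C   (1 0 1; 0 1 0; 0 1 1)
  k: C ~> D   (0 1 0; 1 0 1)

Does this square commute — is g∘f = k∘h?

Answer: COMMUTES

Trace:
Along f;g (path 1):
  e0=⟨1,0,0⟩ f~>⟨0,0,1⟩ g~>⟨0,1⟩
  e1=⟨0,1,0⟩ f~>⟨0,1,1⟩ g~>⟨1,1⟩
  e2=⟨0,0,1⟩ f~>⟨0,0,0⟩ g~>⟨0,0⟩
  composite₁ = (0 1 0; 1 1 0)
Along h;k (path 2):
  e0=⟨1,0,0⟩ h~>⟨1,0,0⟩ k~>⟨0,1⟩
  e1=⟨0,1,0⟩ h~>⟨0,1,1⟩ k~>⟨1,1⟩
  e2=⟨0,0,1⟩ h~>⟨1,0,1⟩ k~>⟨0,0⟩
  composite₂ = (0 1 0; 1 1 0)
Equal? YES — commutes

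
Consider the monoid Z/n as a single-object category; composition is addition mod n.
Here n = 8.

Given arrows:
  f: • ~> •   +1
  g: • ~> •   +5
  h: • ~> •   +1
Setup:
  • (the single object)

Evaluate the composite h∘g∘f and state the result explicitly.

  0 +1≡1 +5≡6 +1≡7  (mod 8)
composite: +7

Answer: +7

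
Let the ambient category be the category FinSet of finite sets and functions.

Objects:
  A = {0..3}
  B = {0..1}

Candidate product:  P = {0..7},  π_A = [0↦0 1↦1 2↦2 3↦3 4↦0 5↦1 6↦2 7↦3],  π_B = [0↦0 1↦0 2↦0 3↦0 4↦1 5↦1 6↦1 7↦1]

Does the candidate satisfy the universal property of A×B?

Answer: VALID PRODUCT

Trace:
|A|·|B| = 4·2 = 8;  |P| = 8
Check the pairing map k ↦ (π_A(k), π_B(k)):
  0 ↦ (0,0)
  1 ↦ (1,0)
  2 ↦ (2,0)
  3 ↦ (3,0)
  4 ↦ (0,1)
  5 ↦ (1,1)
  6 ↦ (2,1)
  7 ↦ (3,1)
distinct pairs in image: 8 / 8 needed
  → bijection onto A×B; projections well-typed.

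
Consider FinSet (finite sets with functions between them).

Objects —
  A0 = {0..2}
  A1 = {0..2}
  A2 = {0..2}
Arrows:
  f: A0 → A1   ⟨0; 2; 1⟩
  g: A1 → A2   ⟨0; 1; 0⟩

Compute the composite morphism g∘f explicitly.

Answer: ⟨0; 0; 1⟩

Work:
  0 f→0 g→0
  1 f→2 g→0
  2 f→1 g→1
result: ⟨0; 0; 1⟩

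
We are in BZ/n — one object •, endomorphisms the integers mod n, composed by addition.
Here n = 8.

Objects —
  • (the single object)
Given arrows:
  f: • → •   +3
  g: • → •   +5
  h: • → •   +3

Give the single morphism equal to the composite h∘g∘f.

Answer: +3

Derivation:
  0 +3≡3 +5≡0 +3≡3  (mod 8)
composite: +3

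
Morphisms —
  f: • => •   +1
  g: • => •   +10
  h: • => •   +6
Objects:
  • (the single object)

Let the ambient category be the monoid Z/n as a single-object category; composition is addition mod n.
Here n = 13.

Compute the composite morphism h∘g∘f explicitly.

Answer: +4

Trace:
  0 +1≡1 +10≡11 +6≡4  (mod 13)
composite: +4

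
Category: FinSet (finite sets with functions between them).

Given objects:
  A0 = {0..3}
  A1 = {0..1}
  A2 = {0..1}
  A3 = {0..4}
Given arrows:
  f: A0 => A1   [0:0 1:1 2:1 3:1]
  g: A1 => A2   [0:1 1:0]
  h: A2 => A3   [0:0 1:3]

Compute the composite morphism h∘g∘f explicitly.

Answer: [0:3 1:0 2:0 3:0]

Work:
  0 f=>0 g=>1 h=>3
  1 f=>1 g=>0 h=>0
  2 f=>1 g=>0 h=>0
  3 f=>1 g=>0 h=>0
⟦path⟧: [0:3 1:0 2:0 3:0]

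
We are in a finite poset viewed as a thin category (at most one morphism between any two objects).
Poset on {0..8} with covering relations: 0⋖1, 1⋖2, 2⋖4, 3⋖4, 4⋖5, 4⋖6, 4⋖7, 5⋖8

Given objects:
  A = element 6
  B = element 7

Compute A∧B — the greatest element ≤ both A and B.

Lower bounds of A=6 and B=7: {0,1,2,3,4}
  0 ⊑ 4
  1 ⊑ 4
  2 ⊑ 4
  3 ⊑ 4
  4 ⊑ 4
glb = 4

Answer: A∧B = 4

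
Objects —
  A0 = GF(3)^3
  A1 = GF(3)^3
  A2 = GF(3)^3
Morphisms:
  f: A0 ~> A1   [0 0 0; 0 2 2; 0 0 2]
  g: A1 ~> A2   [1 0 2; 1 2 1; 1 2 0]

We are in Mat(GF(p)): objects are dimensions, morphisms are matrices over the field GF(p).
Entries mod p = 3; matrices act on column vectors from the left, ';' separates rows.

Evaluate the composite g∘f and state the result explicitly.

Answer: [0 0 1; 0 1 0; 0 1 1]

Work:
  e0=[1,0,0] f~>[0,0,0] g~>[0,0,0]
  e1=[0,1,0] f~>[0,2,0] g~>[0,1,1]
  e2=[0,0,1] f~>[0,2,2] g~>[1,0,1]
composite: [0 0 1; 0 1 0; 0 1 1]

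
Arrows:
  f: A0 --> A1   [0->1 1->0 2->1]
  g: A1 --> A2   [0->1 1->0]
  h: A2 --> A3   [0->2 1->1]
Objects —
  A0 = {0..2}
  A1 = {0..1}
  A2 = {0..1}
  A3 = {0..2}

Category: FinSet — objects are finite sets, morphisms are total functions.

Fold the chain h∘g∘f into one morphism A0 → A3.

Answer: [0->2 1->1 2->2]

Trace:
  0 f-->1 g-->0 h-->2
  1 f-->0 g-->1 h-->1
  2 f-->1 g-->0 h-->2
composite: [0->2 1->1 2->2]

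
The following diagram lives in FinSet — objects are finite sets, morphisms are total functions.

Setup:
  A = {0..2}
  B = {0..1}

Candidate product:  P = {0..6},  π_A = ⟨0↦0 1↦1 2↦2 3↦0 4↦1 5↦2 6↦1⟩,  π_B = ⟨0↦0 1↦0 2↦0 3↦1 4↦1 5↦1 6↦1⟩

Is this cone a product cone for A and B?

|A|·|B| = 3·2 = 6;  |P| = 7
  → cardinalities differ; no bijection possible.

Answer: NOT A VALID PRODUCT — |P|=7 ≠ |A|·|B|=6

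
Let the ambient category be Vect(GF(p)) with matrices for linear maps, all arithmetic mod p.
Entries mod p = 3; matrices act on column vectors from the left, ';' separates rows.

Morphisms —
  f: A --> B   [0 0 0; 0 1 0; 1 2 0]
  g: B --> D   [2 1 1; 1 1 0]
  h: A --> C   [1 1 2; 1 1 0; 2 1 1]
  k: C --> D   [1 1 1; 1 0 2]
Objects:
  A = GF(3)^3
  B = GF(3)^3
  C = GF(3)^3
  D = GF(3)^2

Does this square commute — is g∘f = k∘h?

Answer: DOES NOT COMMUTE

Work:
Path 1 = f;g:
  e0=(1,0,0) f-->(0,0,1) g-->(1,0)
  e1=(0,1,0) f-->(0,1,2) g-->(0,1)
  e2=(0,0,1) f-->(0,0,0) g-->(0,0)
  ⟦path⟧₁ = [1 0 0; 0 1 0]
Path 2 = h;k:
  e0=(1,0,0) h-->(1,1,2) k-->(1,2)
  e1=(0,1,0) h-->(1,1,1) k-->(0,0)
  e2=(0,0,1) h-->(2,0,1) k-->(0,1)
  ⟦path⟧₂ = [1 0 0; 2 0 1]
Equal? NO — does not commute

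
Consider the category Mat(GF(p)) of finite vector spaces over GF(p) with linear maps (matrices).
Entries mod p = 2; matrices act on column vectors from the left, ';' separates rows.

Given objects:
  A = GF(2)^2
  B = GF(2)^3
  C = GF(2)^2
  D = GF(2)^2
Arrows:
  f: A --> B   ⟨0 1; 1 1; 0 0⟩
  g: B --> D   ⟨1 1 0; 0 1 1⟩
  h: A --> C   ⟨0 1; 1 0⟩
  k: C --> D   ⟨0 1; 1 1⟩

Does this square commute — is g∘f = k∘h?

Answer: COMMUTES

Work:
Path 1 = f;g:
  e0=⟨1,0⟩ f-->⟨0,1,0⟩ g-->⟨1,1⟩
  e1=⟨0,1⟩ f-->⟨1,1,0⟩ g-->⟨0,1⟩
  result₁ = ⟨1 0; 1 1⟩
Path 2 = h;k:
  e0=⟨1,0⟩ h-->⟨0,1⟩ k-->⟨1,1⟩
  e1=⟨0,1⟩ h-->⟨1,0⟩ k-->⟨0,1⟩
  result₂ = ⟨1 0; 1 1⟩
Equal? same morphism ✓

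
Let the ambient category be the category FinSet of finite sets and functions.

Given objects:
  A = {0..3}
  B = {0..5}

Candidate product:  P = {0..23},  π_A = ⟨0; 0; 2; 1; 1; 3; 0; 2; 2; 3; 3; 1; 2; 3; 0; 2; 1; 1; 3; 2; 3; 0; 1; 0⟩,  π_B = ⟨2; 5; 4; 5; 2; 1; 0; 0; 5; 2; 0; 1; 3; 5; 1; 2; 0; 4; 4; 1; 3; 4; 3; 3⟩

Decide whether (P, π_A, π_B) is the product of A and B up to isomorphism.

Answer: VALID PRODUCT

Trace:
|A|·|B| = 4·6 = 24;  |P| = 24
Check the pairing map k ↦ (π_A(k), π_B(k)):
  0 -> (0,2)
  1 -> (0,5)
  2 -> (2,4)
  3 -> (1,5)
  4 -> (1,2)
  5 -> (3,1)
  6 -> (0,0)
  7 -> (2,0)
  8 -> (2,5)
  9 -> (3,2)
  10 -> (3,0)
  11 -> (1,1)
  12 -> (2,3)
  13 -> (3,5)
  14 -> (0,1)
  15 -> (2,2)
  16 -> (1,0)
  17 -> (1,4)
  18 -> (3,4)
  19 -> (2,1)
  20 -> (3,3)
  21 -> (0,4)
  22 -> (1,3)
  23 -> (0,3)
distinct pairs in image: 24 / 24 needed
  → bijection onto A×B; projections well-typed.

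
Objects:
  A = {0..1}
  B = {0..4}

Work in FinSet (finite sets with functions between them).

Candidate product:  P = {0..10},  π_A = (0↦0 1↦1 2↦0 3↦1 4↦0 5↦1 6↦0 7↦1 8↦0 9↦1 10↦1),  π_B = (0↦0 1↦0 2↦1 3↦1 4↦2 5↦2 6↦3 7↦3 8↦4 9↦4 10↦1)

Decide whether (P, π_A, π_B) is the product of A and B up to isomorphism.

Answer: NOT A VALID PRODUCT — |P|=11 ≠ |A|·|B|=10

Trace:
|A|·|B| = 2·5 = 10;  |P| = 11
  → cardinalities differ; no bijection possible.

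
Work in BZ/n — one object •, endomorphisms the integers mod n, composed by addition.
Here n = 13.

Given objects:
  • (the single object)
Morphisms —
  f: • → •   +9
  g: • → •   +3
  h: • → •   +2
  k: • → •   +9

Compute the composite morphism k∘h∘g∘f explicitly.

Answer: +10

Derivation:
  0 +9≡9 +3≡12 +2≡1 +9≡10  (mod 13)
result: +10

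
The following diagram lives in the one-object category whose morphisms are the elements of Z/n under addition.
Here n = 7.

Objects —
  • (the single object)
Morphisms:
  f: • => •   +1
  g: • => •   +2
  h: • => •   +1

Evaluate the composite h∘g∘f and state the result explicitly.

Answer: +4

Trace:
  0 +1≡1 +2≡3 +1≡4  (mod 7)
composite: +4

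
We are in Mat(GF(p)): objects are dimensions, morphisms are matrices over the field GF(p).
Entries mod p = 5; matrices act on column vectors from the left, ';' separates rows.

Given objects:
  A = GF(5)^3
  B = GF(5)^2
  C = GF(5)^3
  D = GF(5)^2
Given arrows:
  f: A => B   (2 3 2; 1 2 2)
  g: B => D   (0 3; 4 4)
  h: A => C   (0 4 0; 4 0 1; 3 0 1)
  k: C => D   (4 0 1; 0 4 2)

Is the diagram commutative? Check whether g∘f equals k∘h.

1) trace f;g:
  e0=(1,0,0) f=>(2,1) g=>(3,2)
  e1=(0,1,0) f=>(3,2) g=>(1,0)
  e2=(0,0,1) f=>(2,2) g=>(1,1)
  ⟦path⟧₁ = (3 1 1; 2 0 1)
2) trace h;k:
  e0=(1,0,0) h=>(0,4,3) k=>(3,2)
  e1=(0,1,0) h=>(4,0,0) k=>(1,0)
  e2=(0,0,1) h=>(0,1,1) k=>(1,1)
  ⟦path⟧₂ = (3 1 1; 2 0 1)
Equal? equal; square commutes

Answer: COMMUTES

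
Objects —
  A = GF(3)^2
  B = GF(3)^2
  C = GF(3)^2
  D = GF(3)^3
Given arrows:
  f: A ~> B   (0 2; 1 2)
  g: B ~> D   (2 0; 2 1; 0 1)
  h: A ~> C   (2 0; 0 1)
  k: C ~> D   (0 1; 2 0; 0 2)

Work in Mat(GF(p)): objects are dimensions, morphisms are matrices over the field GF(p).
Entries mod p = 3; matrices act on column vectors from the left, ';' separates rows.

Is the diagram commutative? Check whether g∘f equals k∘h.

Answer: DOES NOT COMMUTE

Work:
1) trace f;g:
  e0=[1,0] f~>[0,1] g~>[0,1,1]
  e1=[0,1] f~>[2,2] g~>[1,0,2]
  ⟦path⟧₁ = (0 1; 1 0; 1 2)
2) trace h;k:
  e0=[1,0] h~>[2,0] k~>[0,1,0]
  e1=[0,1] h~>[0,1] k~>[1,0,2]
  ⟦path⟧₂ = (0 1; 1 0; 0 2)
Equal? distinct morphisms ✗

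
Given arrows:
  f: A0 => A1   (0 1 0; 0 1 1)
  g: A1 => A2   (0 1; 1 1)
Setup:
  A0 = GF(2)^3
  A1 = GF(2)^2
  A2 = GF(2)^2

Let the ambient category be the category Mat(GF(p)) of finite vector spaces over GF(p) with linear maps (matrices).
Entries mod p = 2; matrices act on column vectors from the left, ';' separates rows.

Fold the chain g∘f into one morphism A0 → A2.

  e0=[1,0,0] f=>[0,0] g=>[0,0]
  e1=[0,1,0] f=>[1,1] g=>[1,0]
  e2=[0,0,1] f=>[0,1] g=>[1,1]
⟦path⟧: (0 1 1; 0 0 1)

Answer: (0 1 1; 0 0 1)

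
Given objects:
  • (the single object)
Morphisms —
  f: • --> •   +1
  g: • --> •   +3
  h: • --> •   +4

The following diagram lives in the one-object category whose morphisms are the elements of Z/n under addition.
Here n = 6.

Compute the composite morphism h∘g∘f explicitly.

Answer: +2

Work:
  0 +1≡1 +3≡4 +4≡2  (mod 6)
composite: +2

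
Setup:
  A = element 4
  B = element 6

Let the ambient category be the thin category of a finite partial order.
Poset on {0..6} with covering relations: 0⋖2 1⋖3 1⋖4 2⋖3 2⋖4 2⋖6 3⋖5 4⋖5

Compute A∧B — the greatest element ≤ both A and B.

Lower bounds of A=4 and B=6: {0,2}
  0 <= 2
  2 <= 2
glb = 2

Answer: A∧B = 2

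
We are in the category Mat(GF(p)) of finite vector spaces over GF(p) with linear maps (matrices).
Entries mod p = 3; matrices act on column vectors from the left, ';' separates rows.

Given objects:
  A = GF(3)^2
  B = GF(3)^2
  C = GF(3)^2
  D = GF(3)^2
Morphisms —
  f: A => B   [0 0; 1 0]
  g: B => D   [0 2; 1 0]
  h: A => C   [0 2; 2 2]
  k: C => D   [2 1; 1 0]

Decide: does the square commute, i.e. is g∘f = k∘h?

Path 1 = f;g:
  e0=(1,0) f=>(0,1) g=>(2,0)
  e1=(0,1) f=>(0,0) g=>(0,0)
  result₁ = [2 0; 0 0]
Path 2 = h;k:
  e0=(1,0) h=>(0,2) k=>(2,0)
  e1=(0,1) h=>(2,2) k=>(0,2)
  result₂ = [2 0; 0 2]
Equal? differ; not commutative

Answer: DOES NOT COMMUTE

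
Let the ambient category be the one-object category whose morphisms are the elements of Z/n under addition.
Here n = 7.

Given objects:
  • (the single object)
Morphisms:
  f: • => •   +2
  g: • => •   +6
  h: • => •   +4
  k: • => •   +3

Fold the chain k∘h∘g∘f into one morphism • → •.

  0 +2≡2 +6≡1 +4≡5 +3≡1  (mod 7)
⟦path⟧: +1

Answer: +1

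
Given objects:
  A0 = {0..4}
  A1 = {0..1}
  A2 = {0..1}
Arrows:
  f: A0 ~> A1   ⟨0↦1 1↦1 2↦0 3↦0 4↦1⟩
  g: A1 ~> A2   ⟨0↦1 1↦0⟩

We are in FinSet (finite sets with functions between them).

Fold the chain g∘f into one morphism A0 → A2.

Answer: ⟨0↦0 1↦0 2↦1 3↦1 4↦0⟩

Trace:
  0 f~>1 g~>0
  1 f~>1 g~>0
  2 f~>0 g~>1
  3 f~>0 g~>1
  4 f~>1 g~>0
composite: ⟨0↦0 1↦0 2↦1 3↦1 4↦0⟩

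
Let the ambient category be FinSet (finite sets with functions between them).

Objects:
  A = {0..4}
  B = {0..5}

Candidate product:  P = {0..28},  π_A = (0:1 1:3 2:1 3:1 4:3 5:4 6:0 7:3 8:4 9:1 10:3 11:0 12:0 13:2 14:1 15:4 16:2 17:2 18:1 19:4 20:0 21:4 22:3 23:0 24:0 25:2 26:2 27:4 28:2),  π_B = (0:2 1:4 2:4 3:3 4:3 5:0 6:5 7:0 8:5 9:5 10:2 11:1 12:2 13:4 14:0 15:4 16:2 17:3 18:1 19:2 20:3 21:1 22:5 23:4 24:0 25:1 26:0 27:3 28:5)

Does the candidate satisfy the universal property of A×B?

Answer: NOT A VALID PRODUCT — |P|=29 ≠ |A|·|B|=30

Work:
|A|·|B| = 5·6 = 30;  |P| = 29
  → cardinalities differ; no bijection possible.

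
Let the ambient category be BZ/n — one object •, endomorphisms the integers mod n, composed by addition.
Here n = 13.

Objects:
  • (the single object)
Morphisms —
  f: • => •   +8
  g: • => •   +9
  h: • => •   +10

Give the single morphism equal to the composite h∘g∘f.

Answer: +1

Derivation:
  0 +8≡8 +9≡4 +10≡1  (mod 13)
composite: +1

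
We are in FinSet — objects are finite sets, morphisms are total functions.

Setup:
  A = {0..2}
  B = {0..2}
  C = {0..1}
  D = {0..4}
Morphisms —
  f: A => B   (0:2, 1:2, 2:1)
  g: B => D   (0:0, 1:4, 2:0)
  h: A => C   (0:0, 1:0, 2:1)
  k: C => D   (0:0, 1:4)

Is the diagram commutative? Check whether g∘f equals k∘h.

Answer: COMMUTES

Derivation:
Path 1 = f;g:
  0 f=>2 g=>0
  1 f=>2 g=>0
  2 f=>1 g=>4
  result₁ = (0:0, 1:0, 2:4)
Path 2 = h;k:
  0 h=>0 k=>0
  1 h=>0 k=>0
  2 h=>1 k=>4
  result₂ = (0:0, 1:0, 2:4)
Equal? YES — commutes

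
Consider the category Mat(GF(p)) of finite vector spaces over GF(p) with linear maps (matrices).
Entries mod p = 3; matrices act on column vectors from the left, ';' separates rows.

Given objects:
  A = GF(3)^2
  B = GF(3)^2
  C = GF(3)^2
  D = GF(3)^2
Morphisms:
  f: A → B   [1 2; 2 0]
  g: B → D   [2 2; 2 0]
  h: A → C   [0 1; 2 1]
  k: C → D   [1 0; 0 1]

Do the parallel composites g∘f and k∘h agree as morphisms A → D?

Answer: COMMUTES

Derivation:
1) trace f;g:
  e0=⟨1,0⟩ f→⟨1,2⟩ g→⟨0,2⟩
  e1=⟨0,1⟩ f→⟨2,0⟩ g→⟨1,1⟩
  ⟦path⟧₁ = [0 1; 2 1]
2) trace h;k:
  e0=⟨1,0⟩ h→⟨0,2⟩ k→⟨0,2⟩
  e1=⟨0,1⟩ h→⟨1,1⟩ k→⟨1,1⟩
  ⟦path⟧₂ = [0 1; 2 1]
Equal? same morphism ✓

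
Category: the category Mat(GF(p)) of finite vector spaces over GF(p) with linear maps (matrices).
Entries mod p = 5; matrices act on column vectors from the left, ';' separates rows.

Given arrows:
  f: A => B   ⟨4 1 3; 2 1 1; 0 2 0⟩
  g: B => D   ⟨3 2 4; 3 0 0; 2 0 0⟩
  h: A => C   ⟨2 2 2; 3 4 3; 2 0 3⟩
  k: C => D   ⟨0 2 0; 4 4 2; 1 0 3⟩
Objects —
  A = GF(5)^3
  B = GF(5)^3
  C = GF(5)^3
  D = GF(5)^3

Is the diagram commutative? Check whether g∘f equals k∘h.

Path 1 = f;g:
  e0=⟨1,0,0⟩ f=>⟨4,2,0⟩ g=>⟨1,2,3⟩
  e1=⟨0,1,0⟩ f=>⟨1,1,2⟩ g=>⟨3,3,2⟩
  e2=⟨0,0,1⟩ f=>⟨3,1,0⟩ g=>⟨1,4,1⟩
  ⟦path⟧₁ = ⟨1 3 1; 2 3 4; 3 2 1⟩
Path 2 = h;k:
  e0=⟨1,0,0⟩ h=>⟨2,3,2⟩ k=>⟨1,4,3⟩
  e1=⟨0,1,0⟩ h=>⟨2,4,0⟩ k=>⟨3,4,2⟩
  e2=⟨0,0,1⟩ h=>⟨2,3,3⟩ k=>⟨1,1,1⟩
  ⟦path⟧₂ = ⟨1 3 1; 4 4 1; 3 2 1⟩
Equal? distinct morphisms ✗

Answer: DOES NOT COMMUTE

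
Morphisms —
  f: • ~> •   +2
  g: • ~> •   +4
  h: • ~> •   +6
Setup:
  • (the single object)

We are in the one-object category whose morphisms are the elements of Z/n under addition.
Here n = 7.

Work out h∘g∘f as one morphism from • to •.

  0 +2≡2 +4≡6 +6≡5  (mod 7)
composite: +5

Answer: +5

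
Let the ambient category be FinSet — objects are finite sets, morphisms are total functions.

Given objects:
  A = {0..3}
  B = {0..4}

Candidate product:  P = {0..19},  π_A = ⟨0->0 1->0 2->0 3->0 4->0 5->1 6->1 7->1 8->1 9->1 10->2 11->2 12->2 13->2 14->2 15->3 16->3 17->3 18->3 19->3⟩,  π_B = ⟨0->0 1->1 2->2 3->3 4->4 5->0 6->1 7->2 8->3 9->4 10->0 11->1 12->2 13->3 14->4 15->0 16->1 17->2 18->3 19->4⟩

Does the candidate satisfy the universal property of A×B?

Answer: VALID PRODUCT

Work:
|A|·|B| = 4·5 = 20;  |P| = 20
Check the pairing map k ↦ (π_A(k), π_B(k)):
  0 -> (0,0)
  1 -> (0,1)
  2 -> (0,2)
  3 -> (0,3)
  4 -> (0,4)
  5 -> (1,0)
  6 -> (1,1)
  7 -> (1,2)
  8 -> (1,3)
  9 -> (1,4)
  10 -> (2,0)
  11 -> (2,1)
  12 -> (2,2)
  13 -> (2,3)
  14 -> (2,4)
  15 -> (3,0)
  16 -> (3,1)
  17 -> (3,2)
  18 -> (3,3)
  19 -> (3,4)
distinct pairs in image: 20 / 20 needed
  → bijection onto A×B; projections well-typed.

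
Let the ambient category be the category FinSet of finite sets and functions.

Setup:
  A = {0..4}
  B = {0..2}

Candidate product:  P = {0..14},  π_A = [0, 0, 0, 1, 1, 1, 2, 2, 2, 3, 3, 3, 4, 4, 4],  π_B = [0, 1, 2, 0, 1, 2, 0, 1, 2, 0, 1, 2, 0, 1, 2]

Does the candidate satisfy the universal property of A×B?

Answer: VALID PRODUCT

Derivation:
|A|·|B| = 5·3 = 15;  |P| = 15
Check the pairing map k ↦ (π_A(k), π_B(k)):
  0 : (0,0)
  1 : (0,1)
  2 : (0,2)
  3 : (1,0)
  4 : (1,1)
  5 : (1,2)
  6 : (2,0)
  7 : (2,1)
  8 : (2,2)
  9 : (3,0)
  10 : (3,1)
  11 : (3,2)
  12 : (4,0)
  13 : (4,1)
  14 : (4,2)
distinct pairs in image: 15 / 15 needed
  → bijection onto A×B; projections well-typed.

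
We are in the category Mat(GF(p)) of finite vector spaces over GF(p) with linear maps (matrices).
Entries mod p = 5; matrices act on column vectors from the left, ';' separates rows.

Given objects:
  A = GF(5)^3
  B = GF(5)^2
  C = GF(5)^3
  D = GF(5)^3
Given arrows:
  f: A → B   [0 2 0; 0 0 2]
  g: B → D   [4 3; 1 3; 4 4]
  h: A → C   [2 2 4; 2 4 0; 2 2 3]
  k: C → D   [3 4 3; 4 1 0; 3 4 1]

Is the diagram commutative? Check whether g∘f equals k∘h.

Answer: DOES NOT COMMUTE

Work:
1) trace f;g:
  e0=[1,0,0] f→[0,0] g→[0,0,0]
  e1=[0,1,0] f→[2,0] g→[3,2,3]
  e2=[0,0,1] f→[0,2] g→[1,1,3]
  result₁ = [0 3 1; 0 2 1; 0 3 3]
2) trace h;k:
  e0=[1,0,0] h→[2,2,2] k→[0,0,1]
  e1=[0,1,0] h→[2,4,2] k→[3,2,4]
  e2=[0,0,1] h→[4,0,3] k→[1,1,0]
  result₂ = [0 3 1; 0 2 1; 1 4 0]
Equal? differ; not commutative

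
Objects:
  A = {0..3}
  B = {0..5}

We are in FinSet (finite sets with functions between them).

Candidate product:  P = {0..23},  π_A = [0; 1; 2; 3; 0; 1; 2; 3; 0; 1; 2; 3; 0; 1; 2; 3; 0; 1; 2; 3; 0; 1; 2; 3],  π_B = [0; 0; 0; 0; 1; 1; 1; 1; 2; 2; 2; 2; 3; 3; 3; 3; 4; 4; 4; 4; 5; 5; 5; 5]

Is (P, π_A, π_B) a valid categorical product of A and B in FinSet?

|A|·|B| = 4·6 = 24;  |P| = 24
Check the pairing map k ↦ (π_A(k), π_B(k)):
  0 -> (0,0)
  1 -> (1,0)
  2 -> (2,0)
  3 -> (3,0)
  4 -> (0,1)
  5 -> (1,1)
  6 -> (2,1)
  7 -> (3,1)
  8 -> (0,2)
  9 -> (1,2)
  10 -> (2,2)
  11 -> (3,2)
  12 -> (0,3)
  13 -> (1,3)
  14 -> (2,3)
  15 -> (3,3)
  16 -> (0,4)
  17 -> (1,4)
  18 -> (2,4)
  19 -> (3,4)
  20 -> (0,5)
  21 -> (1,5)
  22 -> (2,5)
  23 -> (3,5)
distinct pairs in image: 24 / 24 needed
  → bijection onto A×B; projections well-typed.

Answer: VALID PRODUCT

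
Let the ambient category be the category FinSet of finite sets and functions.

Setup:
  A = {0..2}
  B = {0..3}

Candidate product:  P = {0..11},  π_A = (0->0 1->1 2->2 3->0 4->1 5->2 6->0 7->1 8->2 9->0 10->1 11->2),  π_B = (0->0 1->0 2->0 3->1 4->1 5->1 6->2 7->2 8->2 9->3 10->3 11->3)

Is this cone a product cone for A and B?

|A|·|B| = 3·4 = 12;  |P| = 12
Check the pairing map k ↦ (π_A(k), π_B(k)):
  0 -> (0,0)
  1 -> (1,0)
  2 -> (2,0)
  3 -> (0,1)
  4 -> (1,1)
  5 -> (2,1)
  6 -> (0,2)
  7 -> (1,2)
  8 -> (2,2)
  9 -> (0,3)
  10 -> (1,3)
  11 -> (2,3)
distinct pairs in image: 12 / 12 needed
  → bijection onto A×B; projections well-typed.

Answer: VALID PRODUCT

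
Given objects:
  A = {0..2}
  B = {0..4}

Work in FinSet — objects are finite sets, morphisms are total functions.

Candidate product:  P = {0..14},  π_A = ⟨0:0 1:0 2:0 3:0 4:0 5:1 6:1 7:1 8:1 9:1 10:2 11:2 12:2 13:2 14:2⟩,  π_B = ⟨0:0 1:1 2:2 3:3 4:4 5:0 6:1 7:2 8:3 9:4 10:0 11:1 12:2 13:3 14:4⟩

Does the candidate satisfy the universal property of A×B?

Answer: VALID PRODUCT

Trace:
|A|·|B| = 3·5 = 15;  |P| = 15
Check the pairing map k ↦ (π_A(k), π_B(k)):
  0 : (0,0)
  1 : (0,1)
  2 : (0,2)
  3 : (0,3)
  4 : (0,4)
  5 : (1,0)
  6 : (1,1)
  7 : (1,2)
  8 : (1,3)
  9 : (1,4)
  10 : (2,0)
  11 : (2,1)
  12 : (2,2)
  13 : (2,3)
  14 : (2,4)
distinct pairs in image: 15 / 15 needed
  → bijection onto A×B; projections well-typed.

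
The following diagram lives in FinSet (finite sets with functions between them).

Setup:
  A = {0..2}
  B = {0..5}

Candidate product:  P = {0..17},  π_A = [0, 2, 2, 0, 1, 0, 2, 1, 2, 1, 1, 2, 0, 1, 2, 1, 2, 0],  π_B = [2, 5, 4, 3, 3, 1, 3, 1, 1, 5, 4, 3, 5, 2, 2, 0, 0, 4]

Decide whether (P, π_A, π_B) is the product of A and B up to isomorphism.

|A|·|B| = 3·6 = 18;  |P| = 18
Check the pairing map k ↦ (π_A(k), π_B(k)):
  0 : (0,2)
  1 : (2,5)
  2 : (2,4)
  3 : (0,3)
  4 : (1,3)
  5 : (0,1)
  6 : (2,3)
  7 : (1,1)
  8 : (2,1)
  9 : (1,5)
  10 : (1,4)
  11 : (2,3)  ✗ repeats pair of k=6
  12 : (0,5)
  13 : (1,2)
  14 : (2,2)
  15 : (1,0)
  16 : (2,0)
  17 : (0,4)
distinct pairs in image: 17 / 18 needed
  → (2,3) hit at k=6 and k=11

Answer: NOT A VALID PRODUCT — duplicate pair at indices 11,6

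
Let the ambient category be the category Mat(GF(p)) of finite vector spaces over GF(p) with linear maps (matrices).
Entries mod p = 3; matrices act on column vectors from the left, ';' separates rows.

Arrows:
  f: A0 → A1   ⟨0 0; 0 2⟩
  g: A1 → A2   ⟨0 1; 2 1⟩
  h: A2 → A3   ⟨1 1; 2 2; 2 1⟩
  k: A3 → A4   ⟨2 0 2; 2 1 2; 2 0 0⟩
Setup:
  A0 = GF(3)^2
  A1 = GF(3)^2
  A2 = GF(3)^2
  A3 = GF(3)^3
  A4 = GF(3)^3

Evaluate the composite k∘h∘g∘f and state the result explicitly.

  e0=⟨1,0⟩ f→⟨0,0⟩ g→⟨0,0⟩ h→⟨0,0,0⟩ k→⟨0,0,0⟩
  e1=⟨0,1⟩ f→⟨0,2⟩ g→⟨2,2⟩ h→⟨1,2,0⟩ k→⟨2,1,2⟩
⟦path⟧: ⟨0 2; 0 1; 0 2⟩

Answer: ⟨0 2; 0 1; 0 2⟩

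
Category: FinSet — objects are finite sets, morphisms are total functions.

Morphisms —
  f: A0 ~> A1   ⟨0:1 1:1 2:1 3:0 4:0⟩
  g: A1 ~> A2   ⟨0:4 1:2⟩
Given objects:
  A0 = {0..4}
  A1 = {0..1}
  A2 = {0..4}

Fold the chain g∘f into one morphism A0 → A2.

Answer: ⟨0:2 1:2 2:2 3:4 4:4⟩

Trace:
  0 f~>1 g~>2
  1 f~>1 g~>2
  2 f~>1 g~>2
  3 f~>0 g~>4
  4 f~>0 g~>4
⟦path⟧: ⟨0:2 1:2 2:2 3:4 4:4⟩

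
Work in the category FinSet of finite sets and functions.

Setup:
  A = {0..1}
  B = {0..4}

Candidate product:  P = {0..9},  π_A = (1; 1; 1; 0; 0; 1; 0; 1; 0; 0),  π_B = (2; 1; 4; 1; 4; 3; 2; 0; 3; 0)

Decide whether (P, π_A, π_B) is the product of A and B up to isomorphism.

Answer: VALID PRODUCT

Derivation:
|A|·|B| = 2·5 = 10;  |P| = 10
Check the pairing map k ↦ (π_A(k), π_B(k)):
  0 : (1,2)
  1 : (1,1)
  2 : (1,4)
  3 : (0,1)
  4 : (0,4)
  5 : (1,3)
  6 : (0,2)
  7 : (1,0)
  8 : (0,3)
  9 : (0,0)
distinct pairs in image: 10 / 10 needed
  → bijection onto A×B; projections well-typed.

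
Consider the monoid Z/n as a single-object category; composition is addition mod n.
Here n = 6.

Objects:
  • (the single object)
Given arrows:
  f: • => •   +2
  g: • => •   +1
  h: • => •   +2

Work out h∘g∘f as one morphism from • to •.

  0 +2≡2 +1≡3 +2≡5  (mod 6)
⟦path⟧: +5

Answer: +5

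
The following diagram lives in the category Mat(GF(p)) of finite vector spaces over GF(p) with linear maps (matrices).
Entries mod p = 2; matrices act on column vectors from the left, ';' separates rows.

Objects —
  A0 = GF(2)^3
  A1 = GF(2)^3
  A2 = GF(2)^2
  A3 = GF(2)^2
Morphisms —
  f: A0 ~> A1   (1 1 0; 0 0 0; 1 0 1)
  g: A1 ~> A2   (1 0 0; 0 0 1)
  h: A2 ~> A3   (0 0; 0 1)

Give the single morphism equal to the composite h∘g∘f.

Answer: (0 0 0; 1 0 1)

Work:
  e0=⟨1,0,0⟩ f~>⟨1,0,1⟩ g~>⟨1,1⟩ h~>⟨0,1⟩
  e1=⟨0,1,0⟩ f~>⟨1,0,0⟩ g~>⟨1,0⟩ h~>⟨0,0⟩
  e2=⟨0,0,1⟩ f~>⟨0,0,1⟩ g~>⟨0,1⟩ h~>⟨0,1⟩
composite: (0 0 0; 1 0 1)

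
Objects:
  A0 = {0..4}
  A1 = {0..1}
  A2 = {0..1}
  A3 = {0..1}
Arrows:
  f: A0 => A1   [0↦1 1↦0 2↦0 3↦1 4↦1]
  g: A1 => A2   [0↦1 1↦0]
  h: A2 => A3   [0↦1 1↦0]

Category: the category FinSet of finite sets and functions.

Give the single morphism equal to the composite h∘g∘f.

Answer: [0↦1 1↦0 2↦0 3↦1 4↦1]

Trace:
  0 f=>1 g=>0 h=>1
  1 f=>0 g=>1 h=>0
  2 f=>0 g=>1 h=>0
  3 f=>1 g=>0 h=>1
  4 f=>1 g=>0 h=>1
⟦path⟧: [0↦1 1↦0 2↦0 3↦1 4↦1]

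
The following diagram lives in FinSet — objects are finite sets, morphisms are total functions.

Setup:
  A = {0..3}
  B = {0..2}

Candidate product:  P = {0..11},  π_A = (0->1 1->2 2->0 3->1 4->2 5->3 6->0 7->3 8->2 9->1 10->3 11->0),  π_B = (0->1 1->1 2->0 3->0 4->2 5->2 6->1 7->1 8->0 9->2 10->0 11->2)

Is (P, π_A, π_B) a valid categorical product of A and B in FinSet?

|A|·|B| = 4·3 = 12;  |P| = 12
Check the pairing map k ↦ (π_A(k), π_B(k)):
  0 -> (1,1)
  1 -> (2,1)
  2 -> (0,0)
  3 -> (1,0)
  4 -> (2,2)
  5 -> (3,2)
  6 -> (0,1)
  7 -> (3,1)
  8 -> (2,0)
  9 -> (1,2)
  10 -> (3,0)
  11 -> (0,2)
distinct pairs in image: 12 / 12 needed
  → bijection onto A×B; projections well-typed.

Answer: VALID PRODUCT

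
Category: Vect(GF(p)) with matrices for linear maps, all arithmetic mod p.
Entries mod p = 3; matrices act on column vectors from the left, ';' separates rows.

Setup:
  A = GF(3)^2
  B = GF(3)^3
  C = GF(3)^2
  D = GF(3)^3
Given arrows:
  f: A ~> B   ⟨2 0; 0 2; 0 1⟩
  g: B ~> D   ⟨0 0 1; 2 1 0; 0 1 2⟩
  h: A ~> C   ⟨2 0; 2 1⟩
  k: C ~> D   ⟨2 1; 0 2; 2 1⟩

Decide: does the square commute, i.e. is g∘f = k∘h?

Answer: COMMUTES

Work:
1) trace f;g:
  e0=(1,0) f~>(2,0,0) g~>(0,1,0)
  e1=(0,1) f~>(0,2,1) g~>(1,2,1)
  composite₁ = ⟨0 1; 1 2; 0 1⟩
2) trace h;k:
  e0=(1,0) h~>(2,2) k~>(0,1,0)
  e1=(0,1) h~>(0,1) k~>(1,2,1)
  composite₂ = ⟨0 1; 1 2; 0 1⟩
Equal? equal; square commutes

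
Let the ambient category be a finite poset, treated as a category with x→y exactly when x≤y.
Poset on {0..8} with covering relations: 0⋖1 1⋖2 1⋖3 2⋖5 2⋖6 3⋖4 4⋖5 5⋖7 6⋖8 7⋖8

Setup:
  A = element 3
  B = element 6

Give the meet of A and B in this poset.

Answer: A∧B = 1

Derivation:
{x : x⊑A ∧ x⊑B} = {0,1}  (A=3, B=6)
  0 ⊑ 1
  1 ⊑ 1
glb = 1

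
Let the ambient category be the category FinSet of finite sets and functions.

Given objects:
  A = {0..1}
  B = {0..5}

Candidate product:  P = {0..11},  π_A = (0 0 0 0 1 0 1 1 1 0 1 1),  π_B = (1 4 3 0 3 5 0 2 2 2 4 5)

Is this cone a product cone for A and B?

|A|·|B| = 2·6 = 12;  |P| = 12
Check the pairing map k ↦ (π_A(k), π_B(k)):
  0 -> (0,1)
  1 -> (0,4)
  2 -> (0,3)
  3 -> (0,0)
  4 -> (1,3)
  5 -> (0,5)
  6 -> (1,0)
  7 -> (1,2)
  8 -> (1,2)  ✗ repeats pair of k=7
  9 -> (0,2)
  10 -> (1,4)
  11 -> (1,5)
distinct pairs in image: 11 / 12 needed
  → (1,2) hit at k=7 and k=8

Answer: NOT A VALID PRODUCT — duplicate pair at indices 7,8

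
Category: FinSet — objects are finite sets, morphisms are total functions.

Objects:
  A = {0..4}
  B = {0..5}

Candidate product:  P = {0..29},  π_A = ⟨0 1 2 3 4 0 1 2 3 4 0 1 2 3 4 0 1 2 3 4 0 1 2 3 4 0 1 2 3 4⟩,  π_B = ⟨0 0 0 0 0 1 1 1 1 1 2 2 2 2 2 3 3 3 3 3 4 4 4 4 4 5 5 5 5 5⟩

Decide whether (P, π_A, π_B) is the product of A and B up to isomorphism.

|A|·|B| = 5·6 = 30;  |P| = 30
Check the pairing map k ↦ (π_A(k), π_B(k)):
  0 : (0,0)
  1 : (1,0)
  2 : (2,0)
  3 : (3,0)
  4 : (4,0)
  5 : (0,1)
  6 : (1,1)
  7 : (2,1)
  8 : (3,1)
  9 : (4,1)
  10 : (0,2)
  11 : (1,2)
  12 : (2,2)
  13 : (3,2)
  14 : (4,2)
  15 : (0,3)
  16 : (1,3)
  17 : (2,3)
  18 : (3,3)
  19 : (4,3)
  20 : (0,4)
  21 : (1,4)
  22 : (2,4)
  23 : (3,4)
  24 : (4,4)
  25 : (0,5)
  26 : (1,5)
  27 : (2,5)
  28 : (3,5)
  29 : (4,5)
distinct pairs in image: 30 / 30 needed
  → bijection onto A×B; projections well-typed.

Answer: VALID PRODUCT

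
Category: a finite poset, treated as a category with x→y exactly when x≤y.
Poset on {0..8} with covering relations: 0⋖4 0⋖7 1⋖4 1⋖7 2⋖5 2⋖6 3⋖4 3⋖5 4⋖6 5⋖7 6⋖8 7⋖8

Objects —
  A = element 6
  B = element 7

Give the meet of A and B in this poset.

Answer: NO MEET EXISTS

Derivation:
{x : x⊑A ∧ x⊑B} = {0,1,2,3}  (A=6, B=7)
  maximal lower bounds 0 and 1 are incomparable: neither 0⊑1 nor 1⊑0
→ no greatest lower bound exists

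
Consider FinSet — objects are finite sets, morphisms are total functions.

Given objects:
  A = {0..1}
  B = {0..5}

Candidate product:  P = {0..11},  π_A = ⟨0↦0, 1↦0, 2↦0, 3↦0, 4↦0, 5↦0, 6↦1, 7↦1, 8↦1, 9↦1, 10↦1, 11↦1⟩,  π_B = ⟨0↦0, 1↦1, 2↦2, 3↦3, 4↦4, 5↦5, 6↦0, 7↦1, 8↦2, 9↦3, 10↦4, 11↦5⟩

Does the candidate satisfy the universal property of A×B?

Answer: VALID PRODUCT

Derivation:
|A|·|B| = 2·6 = 12;  |P| = 12
Check the pairing map k ↦ (π_A(k), π_B(k)):
  0 ↦ (0,0)
  1 ↦ (0,1)
  2 ↦ (0,2)
  3 ↦ (0,3)
  4 ↦ (0,4)
  5 ↦ (0,5)
  6 ↦ (1,0)
  7 ↦ (1,1)
  8 ↦ (1,2)
  9 ↦ (1,3)
  10 ↦ (1,4)
  11 ↦ (1,5)
distinct pairs in image: 12 / 12 needed
  → bijection onto A×B; projections well-typed.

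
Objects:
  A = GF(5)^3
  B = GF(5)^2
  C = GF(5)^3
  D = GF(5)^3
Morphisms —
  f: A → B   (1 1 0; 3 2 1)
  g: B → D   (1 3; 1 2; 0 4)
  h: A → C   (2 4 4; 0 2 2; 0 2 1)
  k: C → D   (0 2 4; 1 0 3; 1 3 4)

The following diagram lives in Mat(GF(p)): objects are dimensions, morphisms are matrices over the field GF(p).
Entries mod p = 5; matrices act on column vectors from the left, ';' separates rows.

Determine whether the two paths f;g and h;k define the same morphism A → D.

Along f;g (path 1):
  e0=(1,0,0) f→(1,3) g→(0,2,2)
  e1=(0,1,0) f→(1,2) g→(2,0,3)
  e2=(0,0,1) f→(0,1) g→(3,2,4)
  ⟦path⟧₁ = (0 2 3; 2 0 2; 2 3 4)
Along h;k (path 2):
  e0=(1,0,0) h→(2,0,0) k→(0,2,2)
  e1=(0,1,0) h→(4,2,2) k→(2,0,3)
  e2=(0,0,1) h→(4,2,1) k→(3,2,4)
  ⟦path⟧₂ = (0 2 3; 2 0 2; 2 3 4)
Equal? same morphism ✓

Answer: COMMUTES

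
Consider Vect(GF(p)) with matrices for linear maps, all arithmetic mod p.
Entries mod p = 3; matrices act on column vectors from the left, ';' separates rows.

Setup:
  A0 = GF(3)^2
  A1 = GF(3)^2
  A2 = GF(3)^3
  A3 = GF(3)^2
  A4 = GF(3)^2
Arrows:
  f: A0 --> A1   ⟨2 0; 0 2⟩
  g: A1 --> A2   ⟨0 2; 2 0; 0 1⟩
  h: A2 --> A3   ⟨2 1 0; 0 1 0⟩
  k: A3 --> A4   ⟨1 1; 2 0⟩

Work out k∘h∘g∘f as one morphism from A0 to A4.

  e0=(1,0) f-->(2,0) g-->(0,1,0) h-->(1,1) k-->(2,2)
  e1=(0,1) f-->(0,2) g-->(1,0,2) h-->(2,0) k-->(2,1)
⟦path⟧: ⟨2 2; 2 1⟩

Answer: ⟨2 2; 2 1⟩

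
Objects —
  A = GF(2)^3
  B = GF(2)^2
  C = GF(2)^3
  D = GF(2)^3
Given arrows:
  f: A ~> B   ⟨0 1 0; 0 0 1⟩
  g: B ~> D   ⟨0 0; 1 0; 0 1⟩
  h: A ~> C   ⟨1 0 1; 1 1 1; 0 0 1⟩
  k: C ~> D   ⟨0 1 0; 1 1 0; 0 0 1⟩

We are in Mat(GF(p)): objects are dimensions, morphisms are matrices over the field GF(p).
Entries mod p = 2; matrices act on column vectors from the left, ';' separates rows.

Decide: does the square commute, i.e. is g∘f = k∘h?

1) trace f;g:
  e0=[1,0,0] f~>[0,0] g~>[0,0,0]
  e1=[0,1,0] f~>[1,0] g~>[0,1,0]
  e2=[0,0,1] f~>[0,1] g~>[0,0,1]
  composite₁ = ⟨0 0 0; 0 1 0; 0 0 1⟩
2) trace h;k:
  e0=[1,0,0] h~>[1,1,0] k~>[1,0,0]
  e1=[0,1,0] h~>[0,1,0] k~>[1,1,0]
  e2=[0,0,1] h~>[1,1,1] k~>[1,0,1]
  composite₂ = ⟨1 1 1; 0 1 0; 0 0 1⟩
Equal? distinct morphisms ✗

Answer: DOES NOT COMMUTE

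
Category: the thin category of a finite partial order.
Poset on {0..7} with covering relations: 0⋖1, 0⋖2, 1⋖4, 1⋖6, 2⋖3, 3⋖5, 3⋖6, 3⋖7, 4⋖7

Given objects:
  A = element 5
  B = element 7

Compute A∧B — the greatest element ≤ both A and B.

{x : x⊑A ∧ x⊑B} = {0,2,3}  (A=5, B=7)
  0 ⊑ 3
  2 ⊑ 3
  3 ⊑ 3
glb = 3

Answer: A∧B = 3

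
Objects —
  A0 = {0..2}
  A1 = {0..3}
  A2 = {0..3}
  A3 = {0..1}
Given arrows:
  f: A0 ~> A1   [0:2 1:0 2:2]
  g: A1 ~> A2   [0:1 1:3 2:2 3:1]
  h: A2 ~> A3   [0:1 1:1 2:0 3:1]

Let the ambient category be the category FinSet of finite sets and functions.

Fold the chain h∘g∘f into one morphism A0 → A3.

Answer: [0:0 1:1 2:0]

Work:
  0 f~>2 g~>2 h~>0
  1 f~>0 g~>1 h~>1
  2 f~>2 g~>2 h~>0
composite: [0:0 1:1 2:0]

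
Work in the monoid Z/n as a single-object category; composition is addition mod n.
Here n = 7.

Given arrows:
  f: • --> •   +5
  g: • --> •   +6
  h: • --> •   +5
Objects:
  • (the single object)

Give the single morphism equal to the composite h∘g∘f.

Answer: +2

Trace:
  0 +5≡5 +6≡4 +5≡2  (mod 7)
composite: +2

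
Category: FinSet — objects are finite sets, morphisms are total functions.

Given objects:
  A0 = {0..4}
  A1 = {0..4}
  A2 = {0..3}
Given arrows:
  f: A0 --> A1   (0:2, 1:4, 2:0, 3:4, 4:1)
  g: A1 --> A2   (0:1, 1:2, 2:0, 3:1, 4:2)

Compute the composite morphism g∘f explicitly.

Answer: (0:0, 1:2, 2:1, 3:2, 4:2)

Derivation:
  0 f-->2 g-->0
  1 f-->4 g-->2
  2 f-->0 g-->1
  3 f-->4 g-->2
  4 f-->1 g-->2
composite: (0:0, 1:2, 2:1, 3:2, 4:2)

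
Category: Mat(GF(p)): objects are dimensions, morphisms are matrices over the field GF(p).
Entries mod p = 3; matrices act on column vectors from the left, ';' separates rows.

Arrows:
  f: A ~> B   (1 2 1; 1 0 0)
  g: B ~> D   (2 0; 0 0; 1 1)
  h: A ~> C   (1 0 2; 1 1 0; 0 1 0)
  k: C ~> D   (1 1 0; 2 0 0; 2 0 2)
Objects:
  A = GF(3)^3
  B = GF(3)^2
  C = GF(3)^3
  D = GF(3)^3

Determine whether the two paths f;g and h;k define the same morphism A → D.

Path 1 = f;g:
  e0=(1,0,0) f~>(1,1) g~>(2,0,2)
  e1=(0,1,0) f~>(2,0) g~>(1,0,2)
  e2=(0,0,1) f~>(1,0) g~>(2,0,1)
  result₁ = (2 1 2; 0 0 0; 2 2 1)
Path 2 = h;k:
  e0=(1,0,0) h~>(1,1,0) k~>(2,2,2)
  e1=(0,1,0) h~>(0,1,1) k~>(1,0,2)
  e2=(0,0,1) h~>(2,0,0) k~>(2,1,1)
  result₂ = (2 1 2; 2 0 1; 2 2 1)
Equal? differ; not commutative

Answer: DOES NOT COMMUTE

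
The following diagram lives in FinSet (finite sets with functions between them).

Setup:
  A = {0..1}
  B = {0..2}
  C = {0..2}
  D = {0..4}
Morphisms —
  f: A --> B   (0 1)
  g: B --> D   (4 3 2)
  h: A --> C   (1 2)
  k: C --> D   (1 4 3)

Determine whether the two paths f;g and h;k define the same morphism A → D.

Answer: COMMUTES

Derivation:
Along f;g (path 1):
  0 f-->0 g-->4
  1 f-->1 g-->3
  ⟦path⟧₁ = (4 3)
Along h;k (path 2):
  0 h-->1 k-->4
  1 h-->2 k-->3
  ⟦path⟧₂ = (4 3)
Equal? equal; square commutes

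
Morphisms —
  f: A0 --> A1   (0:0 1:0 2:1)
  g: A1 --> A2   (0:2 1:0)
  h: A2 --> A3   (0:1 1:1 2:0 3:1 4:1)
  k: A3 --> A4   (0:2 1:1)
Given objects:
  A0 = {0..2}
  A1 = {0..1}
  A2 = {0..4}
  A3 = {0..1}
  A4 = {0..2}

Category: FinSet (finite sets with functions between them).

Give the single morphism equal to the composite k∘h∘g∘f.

Answer: (0:2 1:2 2:1)

Derivation:
  0 f-->0 g-->2 h-->0 k-->2
  1 f-->0 g-->2 h-->0 k-->2
  2 f-->1 g-->0 h-->1 k-->1
result: (0:2 1:2 2:1)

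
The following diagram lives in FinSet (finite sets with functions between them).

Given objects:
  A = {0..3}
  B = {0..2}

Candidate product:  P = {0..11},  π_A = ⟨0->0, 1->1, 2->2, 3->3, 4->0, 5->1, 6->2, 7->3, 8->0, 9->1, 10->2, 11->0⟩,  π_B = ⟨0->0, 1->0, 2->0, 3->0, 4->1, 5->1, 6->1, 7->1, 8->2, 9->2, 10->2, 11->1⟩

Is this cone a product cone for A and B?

|A|·|B| = 4·3 = 12;  |P| = 12
Check the pairing map k ↦ (π_A(k), π_B(k)):
  0 -> (0,0)
  1 -> (1,0)
  2 -> (2,0)
  3 -> (3,0)
  4 -> (0,1)
  5 -> (1,1)
  6 -> (2,1)
  7 -> (3,1)
  8 -> (0,2)
  9 -> (1,2)
  10 -> (2,2)
  11 -> (0,1)  ✗ repeats pair of k=4
distinct pairs in image: 11 / 12 needed
  → (0,1) hit at k=4 and k=11

Answer: NOT A VALID PRODUCT — duplicate pair at indices 4,11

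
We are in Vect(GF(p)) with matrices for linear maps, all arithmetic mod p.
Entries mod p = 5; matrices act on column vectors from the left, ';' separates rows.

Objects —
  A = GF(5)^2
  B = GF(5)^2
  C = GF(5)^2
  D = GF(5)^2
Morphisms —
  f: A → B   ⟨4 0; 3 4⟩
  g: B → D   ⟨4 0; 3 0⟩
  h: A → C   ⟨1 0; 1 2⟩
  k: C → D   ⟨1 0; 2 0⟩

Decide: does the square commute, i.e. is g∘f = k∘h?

1) trace f;g:
  e0=[1,0] f→[4,3] g→[1,2]
  e1=[0,1] f→[0,4] g→[0,0]
  composite₁ = ⟨1 0; 2 0⟩
2) trace h;k:
  e0=[1,0] h→[1,1] k→[1,2]
  e1=[0,1] h→[0,2] k→[0,0]
  composite₂ = ⟨1 0; 2 0⟩
Equal? equal; square commutes

Answer: COMMUTES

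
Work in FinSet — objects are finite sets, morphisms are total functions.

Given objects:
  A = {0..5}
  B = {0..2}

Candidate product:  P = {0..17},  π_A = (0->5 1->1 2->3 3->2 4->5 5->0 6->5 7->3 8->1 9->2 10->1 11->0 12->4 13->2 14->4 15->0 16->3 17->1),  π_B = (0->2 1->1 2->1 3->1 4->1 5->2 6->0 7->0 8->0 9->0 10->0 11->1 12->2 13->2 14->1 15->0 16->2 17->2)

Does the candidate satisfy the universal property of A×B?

|A|·|B| = 6·3 = 18;  |P| = 18
Check the pairing map k ↦ (π_A(k), π_B(k)):
  0 -> (5,2)
  1 -> (1,1)
  2 -> (3,1)
  3 -> (2,1)
  4 -> (5,1)
  5 -> (0,2)
  6 -> (5,0)
  7 -> (3,0)
  8 -> (1,0)
  9 -> (2,0)
  10 -> (1,0)  ✗ repeats pair of k=8
  11 -> (0,1)
  12 -> (4,2)
  13 -> (2,2)
  14 -> (4,1)
  15 -> (0,0)
  16 -> (3,2)
  17 -> (1,2)
distinct pairs in image: 17 / 18 needed
  → (1,0) hit at k=8 and k=10

Answer: NOT A VALID PRODUCT — duplicate pair at indices 10,8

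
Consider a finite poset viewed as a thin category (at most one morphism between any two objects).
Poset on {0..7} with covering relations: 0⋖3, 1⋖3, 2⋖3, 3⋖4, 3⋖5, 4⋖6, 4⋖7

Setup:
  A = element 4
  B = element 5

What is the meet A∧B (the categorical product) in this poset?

Answer: A∧B = 3

Trace:
Common predecessors of 4,5: {0,1,2,3}
  0 ⊑ 3
  1 ⊑ 3
  2 ⊑ 3
  3 ⊑ 3
glb = 3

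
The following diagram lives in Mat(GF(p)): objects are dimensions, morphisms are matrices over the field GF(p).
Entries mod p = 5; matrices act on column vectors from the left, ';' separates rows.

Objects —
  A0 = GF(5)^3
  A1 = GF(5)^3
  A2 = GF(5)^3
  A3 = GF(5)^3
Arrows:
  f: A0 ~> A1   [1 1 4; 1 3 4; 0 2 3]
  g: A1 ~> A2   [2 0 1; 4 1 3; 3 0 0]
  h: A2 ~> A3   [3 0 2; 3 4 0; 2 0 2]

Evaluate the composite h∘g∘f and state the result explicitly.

Answer: [2 3 2; 1 4 4; 0 4 1]

Work:
  e0=(1,0,0) f~>(1,1,0) g~>(2,0,3) h~>(2,1,0)
  e1=(0,1,0) f~>(1,3,2) g~>(4,3,3) h~>(3,4,4)
  e2=(0,0,1) f~>(4,4,3) g~>(1,4,2) h~>(2,4,1)
result: [2 3 2; 1 4 4; 0 4 1]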